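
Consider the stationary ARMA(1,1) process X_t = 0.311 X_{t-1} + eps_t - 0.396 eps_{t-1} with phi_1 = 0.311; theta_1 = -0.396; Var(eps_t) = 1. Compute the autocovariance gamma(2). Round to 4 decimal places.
\gamma(2) = -0.0257

Multiply the model equation by X_{t-k} and take expectations. With theta_0 = psi_0 = 1 and psi_j the MA(infinity) weights, this gives
  gamma(k) - sum_i phi_i gamma(k-i) = c_k,
  c_k = sigma^2 * sum_{j=k..q} theta_j psi_{j-k}   (c_k = 0 for k > q),
using gamma(-m) = gamma(m).
psi-weights needed (psi_j = theta_j + sum_i phi_i psi_{j-i}):
  psi_1 = theta_1 + phi_1 = -0.396 + (0.311) = -0.085
Right-hand sides:
  c_0 = sigma^2 (1 + theta_1 psi_1) = 1 * (1 + (-0.396)(-0.085)) = 1 * 1.03366 = 1.03366
  c_1 = sigma^2 theta_1 = 1 * (-0.396) = -0.396
  c_2 = 0
Equations for k = 0 and k = 1 (AR order 1):
  gamma(0) = phi_1 gamma(1) + c_0
  gamma(1) = phi_1 gamma(0) + c_1
Substituting the second into the first: gamma(0) (1 - phi_1^2) = c_0 + phi_1 c_1, so
  gamma(0) = (c_0 + phi_1 c_1) / (1 - phi_1^2) = (1.03366 + (0.311)(-0.396)) / (1 - (0.311)^2) = 0.910504 / 0.903279 = 1.007999.
  gamma(1) = phi_1 gamma(0) + c_1 = (0.311)(1.007999) + (-0.396) = -0.082512.
For k = 2 (> q): gamma(2) = phi_1 gamma(1) = (0.311)(-0.082512) = -0.025661.
Therefore gamma(2) = -0.0257 (to 4 decimal places).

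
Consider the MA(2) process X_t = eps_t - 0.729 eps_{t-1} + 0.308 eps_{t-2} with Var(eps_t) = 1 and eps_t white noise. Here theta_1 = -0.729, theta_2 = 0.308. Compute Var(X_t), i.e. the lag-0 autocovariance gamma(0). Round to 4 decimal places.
\gamma(0) = 1.6263

For an MA(q) process X_t = eps_t + sum_i theta_i eps_{t-i} with
Var(eps_t) = sigma^2, the variance is
  gamma(0) = sigma^2 * (1 + sum_i theta_i^2).
  sum_i theta_i^2 = (-0.729)^2 + (0.308)^2 = 0.531441 + 0.094864 = 0.626305.
  gamma(0) = 1 * (1 + 0.626305) = 1 * 1.626305 = 1.626305, which rounds to 1.6263.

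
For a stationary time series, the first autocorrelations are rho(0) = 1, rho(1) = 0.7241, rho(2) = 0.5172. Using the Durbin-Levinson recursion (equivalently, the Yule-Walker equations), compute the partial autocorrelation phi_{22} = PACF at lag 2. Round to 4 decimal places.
\phi_{22} = -0.0150

The PACF at lag k is phi_{kk}, the last component of the solution
to the Yule-Walker system G_k phi = r_k where
  (G_k)_{ij} = rho(|i - j|), (r_k)_i = rho(i), i,j = 1..k.
Equivalently, Durbin-Levinson gives phi_{kk} iteratively:
  phi_{11} = rho(1)
  phi_{kk} = [rho(k) - sum_{j=1..k-1} phi_{k-1,j} rho(k-j)]
            / [1 - sum_{j=1..k-1} phi_{k-1,j} rho(j)],
  phi_{k,j} = phi_{k-1,j} - phi_{kk} phi_{k-1,k-j},  j = 1..k-1.
Step k = 1:
  phi_11 = rho(1) = 0.7241.
Step k = 2:
  phi_22 = [rho(2) - phi_11 rho(1)] / [1 - phi_11 rho(1)] = [0.5172 - (0.7241)(0.7241)] / [1 - (0.7241)(0.7241)]
         = -0.00712081 / 0.47567919 = -0.015.
Therefore phi_{22} = -0.0150.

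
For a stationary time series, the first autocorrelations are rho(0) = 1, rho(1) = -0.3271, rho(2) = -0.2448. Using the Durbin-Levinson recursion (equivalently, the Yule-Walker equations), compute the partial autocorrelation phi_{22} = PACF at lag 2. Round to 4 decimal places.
\phi_{22} = -0.3939

The PACF at lag k is phi_{kk}, the last component of the solution
to the Yule-Walker system G_k phi = r_k where
  (G_k)_{ij} = rho(|i - j|), (r_k)_i = rho(i), i,j = 1..k.
Equivalently, Durbin-Levinson gives phi_{kk} iteratively:
  phi_{11} = rho(1)
  phi_{kk} = [rho(k) - sum_{j=1..k-1} phi_{k-1,j} rho(k-j)]
            / [1 - sum_{j=1..k-1} phi_{k-1,j} rho(j)],
  phi_{k,j} = phi_{k-1,j} - phi_{kk} phi_{k-1,k-j},  j = 1..k-1.
Step k = 1:
  phi_11 = rho(1) = -0.3271.
Step k = 2:
  phi_22 = [rho(2) - phi_11 rho(1)] / [1 - phi_11 rho(1)] = [-0.2448 - (-0.3271)(-0.3271)] / [1 - (-0.3271)(-0.3271)]
         = -0.35179441 / 0.89300559 = -0.3939.
Therefore phi_{22} = -0.3939.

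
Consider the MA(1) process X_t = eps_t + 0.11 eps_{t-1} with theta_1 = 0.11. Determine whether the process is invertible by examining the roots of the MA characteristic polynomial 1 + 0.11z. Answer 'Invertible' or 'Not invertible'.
\text{Invertible}

The MA(q) characteristic polynomial is P(z) = 1 + 0.11z.
Invertibility requires all roots to lie outside the unit circle, i.e. |z| > 1 for every root.
This is linear in z: 1 + (0.11) z = 0  =>  z = -1/(0.11) = -9.090909,  |z| = 9.090909.
Moduli of all roots: 9.0909.
All moduli strictly greater than 1? Yes.
Verdict: Invertible.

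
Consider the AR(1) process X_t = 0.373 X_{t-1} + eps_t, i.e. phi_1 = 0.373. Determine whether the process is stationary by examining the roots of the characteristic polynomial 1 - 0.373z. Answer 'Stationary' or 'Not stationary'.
\text{Stationary}

The AR(p) characteristic polynomial is P(z) = 1 - 0.373z.
Stationarity requires all roots to lie outside the unit circle, i.e. |z| > 1 for every root.
This is linear in z: 1 + (-0.373) z = 0  =>  z = -1/(-0.373) = 2.680965,  |z| = 2.680965.
Moduli of all roots: 2.6810.
All moduli strictly greater than 1? Yes.
Verdict: Stationary.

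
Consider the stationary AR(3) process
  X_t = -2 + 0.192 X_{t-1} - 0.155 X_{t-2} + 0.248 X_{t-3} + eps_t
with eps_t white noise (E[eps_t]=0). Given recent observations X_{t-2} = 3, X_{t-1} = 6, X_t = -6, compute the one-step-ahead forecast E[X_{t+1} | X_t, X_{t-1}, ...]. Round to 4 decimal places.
E[X_{t+1} \mid \mathcal F_t] = -3.3380

For an AR(p) model X_t = c + sum_i phi_i X_{t-i} + eps_t, the
one-step-ahead conditional mean is
  E[X_{t+1} | X_t, ...] = c + sum_i phi_i X_{t+1-i}.
Substitute known values:
  E[X_{t+1} | ...] = -2 + (0.192) * (-6) + (-0.155) * (6) + (0.248) * (3)
                   = -3.3380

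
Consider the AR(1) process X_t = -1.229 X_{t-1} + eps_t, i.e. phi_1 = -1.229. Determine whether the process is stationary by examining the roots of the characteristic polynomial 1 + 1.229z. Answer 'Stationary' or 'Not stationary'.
\text{Not stationary}

The AR(p) characteristic polynomial is P(z) = 1 + 1.229z.
Stationarity requires all roots to lie outside the unit circle, i.e. |z| > 1 for every root.
This is linear in z: 1 + (1.229) z = 0  =>  z = -1/(1.229) = -0.81367,  |z| = 0.81367.
Moduli of all roots: 0.8137.
All moduli strictly greater than 1? No.
Verdict: Not stationary.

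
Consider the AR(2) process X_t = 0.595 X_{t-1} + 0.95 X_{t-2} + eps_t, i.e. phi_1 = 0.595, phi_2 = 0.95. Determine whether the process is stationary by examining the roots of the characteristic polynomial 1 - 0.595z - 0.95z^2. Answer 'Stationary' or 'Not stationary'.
\text{Not stationary}

The AR(p) characteristic polynomial is P(z) = 1 - 0.595z - 0.95z^2.
Stationarity requires all roots to lie outside the unit circle, i.e. |z| > 1 for every root.
Set 1 + (-0.595) z + (-0.95) z^2 = 0, i.e. a z^2 + b z + c = 0 with a = -0.95, b = -0.595, c = 1.
Discriminant D = b^2 - 4ac = (-0.595)^2 - 4*(-0.95)*1 = 0.354025 - (-3.8) = 4.154025.
D >= 0, so the roots are real: z = (-b +/- sqrt(D)) / (2a) = (0.595 +/- 2.038143) / (-1.9).
  z_1 = (0.595 + 2.038143) / (-1.9) = -1.3859,   |z_1| = 1.3859.
  z_2 = (0.595 - 2.038143) / (-1.9) = 0.7595,   |z_2| = 0.7595.
Moduli of all roots: 1.3859, 0.7595.
All moduli strictly greater than 1? No.
Verdict: Not stationary.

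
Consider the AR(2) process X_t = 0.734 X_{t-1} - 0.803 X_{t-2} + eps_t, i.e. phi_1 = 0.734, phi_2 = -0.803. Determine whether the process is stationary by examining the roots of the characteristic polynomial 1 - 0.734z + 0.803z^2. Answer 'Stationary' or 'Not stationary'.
\text{Stationary}

The AR(p) characteristic polynomial is P(z) = 1 - 0.734z + 0.803z^2.
Stationarity requires all roots to lie outside the unit circle, i.e. |z| > 1 for every root.
Set 1 + (-0.734) z + (0.803) z^2 = 0, i.e. a z^2 + b z + c = 0 with a = 0.803, b = -0.734, c = 1.
Discriminant D = b^2 - 4ac = (-0.734)^2 - 4*(0.803)*1 = 0.538756 - (3.212) = -2.673244.
D < 0, so the roots are the complex-conjugate pair z = (-b +/- i sqrt(-D)) / (2a) = 0.457 +/- 1.0181i.
For a conjugate pair |z|^2 = z * conj(z) = (product of roots) = c/a = 1/(0.803) = 1.24533, so |z| = sqrt(1.24533) = 1.1159 for both roots.
Moduli of all roots: 1.1159, 1.1159.
All moduli strictly greater than 1? Yes.
Verdict: Stationary.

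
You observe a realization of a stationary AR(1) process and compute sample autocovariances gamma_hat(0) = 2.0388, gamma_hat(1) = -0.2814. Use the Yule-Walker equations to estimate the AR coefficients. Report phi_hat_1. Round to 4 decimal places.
\hat\phi_{1} = -0.1380

The Yule-Walker equations for an AR(p) process read, in matrix form,
  Gamma_p phi = r_p,   with   (Gamma_p)_{ij} = gamma(|i - j|),
                       (r_p)_i = gamma(i),   i,j = 1..p.
Substitute the sample gammas (Toeplitz matrix and right-hand side of size 1):
  Gamma_p = [[2.0388]]
  r_p     = [-0.2814]
With p = 1 this is the single equation gamma(0) phi_1 = gamma(1):
  phi_hat_1 = gamma(1) / gamma(0) = -0.2814 / 2.0388 = -0.1380.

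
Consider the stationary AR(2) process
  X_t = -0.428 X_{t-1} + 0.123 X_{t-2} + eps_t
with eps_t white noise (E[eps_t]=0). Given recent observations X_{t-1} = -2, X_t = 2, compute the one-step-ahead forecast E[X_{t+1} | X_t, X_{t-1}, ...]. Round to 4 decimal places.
E[X_{t+1} \mid \mathcal F_t] = -1.1020

For an AR(p) model X_t = c + sum_i phi_i X_{t-i} + eps_t, the
one-step-ahead conditional mean is
  E[X_{t+1} | X_t, ...] = c + sum_i phi_i X_{t+1-i}.
Substitute known values:
  E[X_{t+1} | ...] = (-0.428) * (2) + (0.123) * (-2)
                   = -1.1020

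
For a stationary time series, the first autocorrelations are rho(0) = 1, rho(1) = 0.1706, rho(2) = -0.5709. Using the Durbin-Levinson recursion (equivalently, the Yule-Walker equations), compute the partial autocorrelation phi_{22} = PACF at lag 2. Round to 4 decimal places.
\phi_{22} = -0.6180

The PACF at lag k is phi_{kk}, the last component of the solution
to the Yule-Walker system G_k phi = r_k where
  (G_k)_{ij} = rho(|i - j|), (r_k)_i = rho(i), i,j = 1..k.
Equivalently, Durbin-Levinson gives phi_{kk} iteratively:
  phi_{11} = rho(1)
  phi_{kk} = [rho(k) - sum_{j=1..k-1} phi_{k-1,j} rho(k-j)]
            / [1 - sum_{j=1..k-1} phi_{k-1,j} rho(j)],
  phi_{k,j} = phi_{k-1,j} - phi_{kk} phi_{k-1,k-j},  j = 1..k-1.
Step k = 1:
  phi_11 = rho(1) = 0.1706.
Step k = 2:
  phi_22 = [rho(2) - phi_11 rho(1)] / [1 - phi_11 rho(1)] = [-0.5709 - (0.1706)(0.1706)] / [1 - (0.1706)(0.1706)]
         = -0.60000436 / 0.97089564 = -0.618.
Therefore phi_{22} = -0.6180.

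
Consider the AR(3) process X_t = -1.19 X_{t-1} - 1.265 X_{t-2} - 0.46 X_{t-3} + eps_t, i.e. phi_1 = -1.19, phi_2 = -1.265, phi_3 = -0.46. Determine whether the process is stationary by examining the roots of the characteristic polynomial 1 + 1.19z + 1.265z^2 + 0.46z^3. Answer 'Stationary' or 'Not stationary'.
\text{Stationary}

The AR(p) characteristic polynomial is P(z) = 1 + 1.19z + 1.265z^2 + 0.46z^3.
Stationarity requires all roots to lie outside the unit circle, i.e. |z| > 1 for every root.
Degree 3: look for a simple real root z0 first, then factor out (1 - z/z0) and solve the remaining quadratic.
Testing z0 = -2: P(-2) = 1 + (1.19)(-2) + (1.265)(-2)^2 + (0.46)(-2)^3
  = 1 + (-2.38) + (5.06) + (-3.68) = 0.  So z_0 = -2 is a root, |z_0| = 2.
Divide out the factor (1 + 0.5 z) = (1 - z/z0) (since 1/z0 = -0.5):
  P(z) = (1 + 0.5 z)(1 + (0.69) z + (0.92) z^2)
  [check: z-coef 0.69 - (-0.5) = 1.19; z^2-coef 0.92 - (-0.5)(0.69) = 1.265; z^3-coef -(-0.5)(0.92) = 0.46.]
Remaining roots from the quadratic factor 1 + (0.69) z + (0.92) z^2:
  Set 1 + (0.69) z + (0.92) z^2 = 0, i.e. a z^2 + b z + c = 0 with a = 0.92, b = 0.69, c = 1.
  Discriminant D = b^2 - 4ac = (0.69)^2 - 4*(0.92)*1 = 0.4761 - (3.68) = -3.2039.
  D < 0, so the roots are the complex-conjugate pair z = (-b +/- i sqrt(-D)) / (2a) = -0.375 +/- 0.9728i.
  For a conjugate pair |z|^2 = z * conj(z) = (product of roots) = c/a = 1/(0.92) = 1.086957, so |z| = sqrt(1.086957) = 1.0426 for both roots.
Moduli of all roots: 2.0000, 1.0426, 1.0426.
All moduli strictly greater than 1? Yes.
Verdict: Stationary.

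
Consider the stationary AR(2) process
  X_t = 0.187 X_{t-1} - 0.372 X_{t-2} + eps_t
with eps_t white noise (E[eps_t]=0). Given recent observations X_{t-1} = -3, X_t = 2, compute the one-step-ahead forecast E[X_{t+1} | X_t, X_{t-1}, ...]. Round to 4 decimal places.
E[X_{t+1} \mid \mathcal F_t] = 1.4900

For an AR(p) model X_t = c + sum_i phi_i X_{t-i} + eps_t, the
one-step-ahead conditional mean is
  E[X_{t+1} | X_t, ...] = c + sum_i phi_i X_{t+1-i}.
Substitute known values:
  E[X_{t+1} | ...] = (0.187) * (2) + (-0.372) * (-3)
                   = 1.4900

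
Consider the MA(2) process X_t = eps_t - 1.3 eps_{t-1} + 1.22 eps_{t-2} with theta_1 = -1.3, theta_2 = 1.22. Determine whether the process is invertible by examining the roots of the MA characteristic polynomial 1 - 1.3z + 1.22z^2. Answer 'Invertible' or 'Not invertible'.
\text{Not invertible}

The MA(q) characteristic polynomial is P(z) = 1 - 1.3z + 1.22z^2.
Invertibility requires all roots to lie outside the unit circle, i.e. |z| > 1 for every root.
Set 1 + (-1.3) z + (1.22) z^2 = 0, i.e. a z^2 + b z + c = 0 with a = 1.22, b = -1.3, c = 1.
Discriminant D = b^2 - 4ac = (-1.3)^2 - 4*(1.22)*1 = 1.69 - (4.88) = -3.19.
D < 0, so the roots are the complex-conjugate pair z = (-b +/- i sqrt(-D)) / (2a) = 0.5328 +/- 0.732i.
For a conjugate pair |z|^2 = z * conj(z) = (product of roots) = c/a = 1/(1.22) = 0.819672, so |z| = sqrt(0.819672) = 0.9054 for both roots.
Moduli of all roots: 0.9054, 0.9054.
All moduli strictly greater than 1? No.
Verdict: Not invertible.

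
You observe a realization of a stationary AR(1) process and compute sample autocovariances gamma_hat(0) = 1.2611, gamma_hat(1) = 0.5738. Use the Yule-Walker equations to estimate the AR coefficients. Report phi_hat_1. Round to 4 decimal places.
\hat\phi_{1} = 0.4550

The Yule-Walker equations for an AR(p) process read, in matrix form,
  Gamma_p phi = r_p,   with   (Gamma_p)_{ij} = gamma(|i - j|),
                       (r_p)_i = gamma(i),   i,j = 1..p.
Substitute the sample gammas (Toeplitz matrix and right-hand side of size 1):
  Gamma_p = [[1.2611]]
  r_p     = [0.5738]
With p = 1 this is the single equation gamma(0) phi_1 = gamma(1):
  phi_hat_1 = gamma(1) / gamma(0) = 0.5738 / 1.2611 = 0.4550.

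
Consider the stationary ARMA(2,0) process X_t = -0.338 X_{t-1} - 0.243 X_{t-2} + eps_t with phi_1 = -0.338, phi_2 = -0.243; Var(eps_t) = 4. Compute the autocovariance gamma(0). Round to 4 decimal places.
\gamma(0) = 4.5904

Multiply the model equation by X_{t-k} and take expectations. With theta_0 = psi_0 = 1 and psi_j the MA(infinity) weights, this gives
  gamma(k) - sum_i phi_i gamma(k-i) = c_k,
  c_k = sigma^2 * sum_{j=k..q} theta_j psi_{j-k}   (c_k = 0 for k > q),
using gamma(-m) = gamma(m).
Pure AR (q = 0): c_0 = sigma^2 = 4, c_k = 0 for k >= 1.
Equations for k = 0, 1, 2 (AR order 2, c_2 = 0):
  (E0) gamma(0) = phi_1 gamma(1) + phi_2 gamma(2) + c_0
  (E1) gamma(1) = phi_1 gamma(0) + phi_2 gamma(1) + c_1
  (E2) gamma(2) = phi_1 gamma(1) + phi_2 gamma(0)
From (E1): gamma(1) = A gamma(0) + B with
  A = phi_1 / (1 - phi_2) = -0.338 / 1.243 = -0.271923,   B = c_1 / (1 - phi_2) = 0 / 1.243 = 0.
Insert (E2) into (E0): gamma(0) (1 - phi_2^2) = phi_1 (1 + phi_2) gamma(1) + c_0.
  phi_1 (1 + phi_2) = (-0.338)(0.757) = -0.255866,   1 - phi_2^2 = 0.940951.
Replace gamma(1) by A gamma(0) + B and collect gamma(0):
  gamma(0) [0.940951 - (-0.255866)(-0.271923)] = c_0 = 4
  gamma(0) * 0.871375 = 4
  gamma(0) = 4 / 0.871375 = 4.590445.
Therefore gamma(0) = 4.5904 (to 4 decimal places).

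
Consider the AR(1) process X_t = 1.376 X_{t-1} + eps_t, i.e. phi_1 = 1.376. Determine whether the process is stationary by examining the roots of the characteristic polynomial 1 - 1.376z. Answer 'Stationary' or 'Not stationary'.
\text{Not stationary}

The AR(p) characteristic polynomial is P(z) = 1 - 1.376z.
Stationarity requires all roots to lie outside the unit circle, i.e. |z| > 1 for every root.
This is linear in z: 1 + (-1.376) z = 0  =>  z = -1/(-1.376) = 0.726744,  |z| = 0.726744.
Moduli of all roots: 0.7267.
All moduli strictly greater than 1? No.
Verdict: Not stationary.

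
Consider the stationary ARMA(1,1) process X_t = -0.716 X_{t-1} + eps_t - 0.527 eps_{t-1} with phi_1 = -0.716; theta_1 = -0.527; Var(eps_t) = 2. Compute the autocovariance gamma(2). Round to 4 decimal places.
\gamma(2) = 5.0306

Multiply the model equation by X_{t-k} and take expectations. With theta_0 = psi_0 = 1 and psi_j the MA(infinity) weights, this gives
  gamma(k) - sum_i phi_i gamma(k-i) = c_k,
  c_k = sigma^2 * sum_{j=k..q} theta_j psi_{j-k}   (c_k = 0 for k > q),
using gamma(-m) = gamma(m).
psi-weights needed (psi_j = theta_j + sum_i phi_i psi_{j-i}):
  psi_1 = theta_1 + phi_1 = -0.527 + (-0.716) = -1.243
Right-hand sides:
  c_0 = sigma^2 (1 + theta_1 psi_1) = 2 * (1 + (-0.527)(-1.243)) = 2 * 1.655061 = 3.310122
  c_1 = sigma^2 theta_1 = 2 * (-0.527) = -1.054
  c_2 = 0
Equations for k = 0 and k = 1 (AR order 1):
  gamma(0) = phi_1 gamma(1) + c_0
  gamma(1) = phi_1 gamma(0) + c_1
Substituting the second into the first: gamma(0) (1 - phi_1^2) = c_0 + phi_1 c_1, so
  gamma(0) = (c_0 + phi_1 c_1) / (1 - phi_1^2) = (3.310122 + (-0.716)(-1.054)) / (1 - (-0.716)^2) = 4.064786 / 0.487344 = 8.340692.
  gamma(1) = phi_1 gamma(0) + c_1 = (-0.716)(8.340692) + (-1.054) = -7.025935.
For k = 2 (> q): gamma(2) = phi_1 gamma(1) = (-0.716)(-7.025935) = 5.03057.
Therefore gamma(2) = 5.0306 (to 4 decimal places).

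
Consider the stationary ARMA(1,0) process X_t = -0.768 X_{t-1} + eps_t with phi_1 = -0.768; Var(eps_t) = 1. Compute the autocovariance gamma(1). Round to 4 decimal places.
\gamma(1) = -1.8724

Multiply the model equation by X_{t-k} and take expectations. With theta_0 = psi_0 = 1 and psi_j the MA(infinity) weights, this gives
  gamma(k) - sum_i phi_i gamma(k-i) = c_k,
  c_k = sigma^2 * sum_{j=k..q} theta_j psi_{j-k}   (c_k = 0 for k > q),
using gamma(-m) = gamma(m).
Pure AR (q = 0): c_0 = sigma^2 = 1, c_k = 0 for k >= 1.
Equations for k = 0 and k = 1 (AR order 1):
  gamma(0) = phi_1 gamma(1) + c_0
  gamma(1) = phi_1 gamma(0) + c_1
Substituting the second into the first: gamma(0) (1 - phi_1^2) = c_0 + phi_1 c_1, so
  gamma(0) = c_0 / (1 - phi_1^2) = 1 / (1 - (-0.768)^2) = 1 / 0.410176 = 2.437978.
  gamma(1) = phi_1 gamma(0) = (-0.768)(2.437978) = -1.872367.
Therefore gamma(1) = -1.8724 (to 4 decimal places).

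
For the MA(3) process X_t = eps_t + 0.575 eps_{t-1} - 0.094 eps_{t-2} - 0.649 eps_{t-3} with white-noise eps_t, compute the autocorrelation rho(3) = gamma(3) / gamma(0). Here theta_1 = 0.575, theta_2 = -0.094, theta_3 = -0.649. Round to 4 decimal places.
\rho(3) = -0.3686

For an MA(q) process with theta_0 = 1, the autocovariance is
  gamma(k) = sigma^2 * sum_{i=0..q-k} theta_i * theta_{i+k},
and rho(k) = gamma(k) / gamma(0). Sigma^2 cancels.
  numerator   = (1)*(-0.649) = -0.649.
  denominator = (1)^2 + (0.575)^2 + (-0.094)^2 + (-0.649)^2 = 1.760662.
  rho(3) = -0.649 / 1.760662 = -0.3686.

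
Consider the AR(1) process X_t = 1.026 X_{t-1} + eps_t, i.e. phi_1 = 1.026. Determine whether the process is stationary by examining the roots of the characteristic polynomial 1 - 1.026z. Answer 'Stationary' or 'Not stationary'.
\text{Not stationary}

The AR(p) characteristic polynomial is P(z) = 1 - 1.026z.
Stationarity requires all roots to lie outside the unit circle, i.e. |z| > 1 for every root.
This is linear in z: 1 + (-1.026) z = 0  =>  z = -1/(-1.026) = 0.974659,  |z| = 0.974659.
Moduli of all roots: 0.9747.
All moduli strictly greater than 1? No.
Verdict: Not stationary.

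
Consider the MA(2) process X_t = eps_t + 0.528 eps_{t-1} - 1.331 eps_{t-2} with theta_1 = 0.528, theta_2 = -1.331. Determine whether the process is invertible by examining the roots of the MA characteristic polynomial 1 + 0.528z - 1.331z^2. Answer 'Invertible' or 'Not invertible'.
\text{Not invertible}

The MA(q) characteristic polynomial is P(z) = 1 + 0.528z - 1.331z^2.
Invertibility requires all roots to lie outside the unit circle, i.e. |z| > 1 for every root.
Set 1 + (0.528) z + (-1.331) z^2 = 0, i.e. a z^2 + b z + c = 0 with a = -1.331, b = 0.528, c = 1.
Discriminant D = b^2 - 4ac = (0.528)^2 - 4*(-1.331)*1 = 0.278784 - (-5.324) = 5.602784.
D >= 0, so the roots are real: z = (-b +/- sqrt(D)) / (2a) = (-0.528 +/- 2.36702) / (-2.662).
  z_1 = (-0.528 + 2.36702) / (-2.662) = -0.6908,   |z_1| = 0.6908.
  z_2 = (-0.528 - 2.36702) / (-2.662) = 1.0875,   |z_2| = 1.0875.
Moduli of all roots: 0.6908, 1.0875.
All moduli strictly greater than 1? No.
Verdict: Not invertible.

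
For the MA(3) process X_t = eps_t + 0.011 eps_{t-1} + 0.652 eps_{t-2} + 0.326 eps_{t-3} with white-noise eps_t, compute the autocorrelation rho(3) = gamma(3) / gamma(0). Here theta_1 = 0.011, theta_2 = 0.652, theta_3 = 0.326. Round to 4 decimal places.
\rho(3) = 0.2129

For an MA(q) process with theta_0 = 1, the autocovariance is
  gamma(k) = sigma^2 * sum_{i=0..q-k} theta_i * theta_{i+k},
and rho(k) = gamma(k) / gamma(0). Sigma^2 cancels.
  numerator   = (1)*(0.326) = 0.326.
  denominator = (1)^2 + (0.011)^2 + (0.652)^2 + (0.326)^2 = 1.531501.
  rho(3) = 0.326 / 1.531501 = 0.2129.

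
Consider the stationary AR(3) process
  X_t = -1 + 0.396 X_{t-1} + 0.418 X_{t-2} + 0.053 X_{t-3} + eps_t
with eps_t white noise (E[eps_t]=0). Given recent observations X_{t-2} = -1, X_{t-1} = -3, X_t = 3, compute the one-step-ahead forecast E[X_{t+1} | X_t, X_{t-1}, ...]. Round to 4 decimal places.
E[X_{t+1} \mid \mathcal F_t] = -1.1190

For an AR(p) model X_t = c + sum_i phi_i X_{t-i} + eps_t, the
one-step-ahead conditional mean is
  E[X_{t+1} | X_t, ...] = c + sum_i phi_i X_{t+1-i}.
Substitute known values:
  E[X_{t+1} | ...] = -1 + (0.396) * (3) + (0.418) * (-3) + (0.053) * (-1)
                   = -1.1190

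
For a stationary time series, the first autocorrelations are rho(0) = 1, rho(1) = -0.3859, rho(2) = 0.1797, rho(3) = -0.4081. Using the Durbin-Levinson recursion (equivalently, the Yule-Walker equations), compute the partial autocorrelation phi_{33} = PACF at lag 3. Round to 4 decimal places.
\phi_{33} = -0.3851

The PACF at lag k is phi_{kk}, the last component of the solution
to the Yule-Walker system G_k phi = r_k where
  (G_k)_{ij} = rho(|i - j|), (r_k)_i = rho(i), i,j = 1..k.
Equivalently, Durbin-Levinson gives phi_{kk} iteratively:
  phi_{11} = rho(1)
  phi_{kk} = [rho(k) - sum_{j=1..k-1} phi_{k-1,j} rho(k-j)]
            / [1 - sum_{j=1..k-1} phi_{k-1,j} rho(j)],
  phi_{k,j} = phi_{k-1,j} - phi_{kk} phi_{k-1,k-j},  j = 1..k-1.
Step k = 1:
  phi_11 = rho(1) = -0.3859.
Step k = 2:
  phi_22 = [rho(2) - phi_11 rho(1)] / [1 - phi_11 rho(1)] = [0.1797 - (-0.3859)(-0.3859)] / [1 - (-0.3859)(-0.3859)]
         = 0.03078119 / 0.85108119 = 0.036167.
  Update: phi_21 = phi_11 - phi_22 phi_11 = -0.3859 - (0.036167)(-0.3859) = -0.371943.
Step k = 3:
  phi_33 = [rho(3) - phi_21 rho(2) - phi_22 rho(1)] / [1 - phi_21 rho(1) - phi_22 rho(2)]
    numerator   = -0.4081 - (-0.371943)(0.1797) - (0.036167)(-0.3859) = -0.32730492
    denominator = 1 - (-0.371943)(-0.3859) - (0.036167)(0.1797) = 0.84996792
  phi_33 = -0.32730492 / 0.84996792 = -0.3851.
Therefore phi_{33} = -0.3851.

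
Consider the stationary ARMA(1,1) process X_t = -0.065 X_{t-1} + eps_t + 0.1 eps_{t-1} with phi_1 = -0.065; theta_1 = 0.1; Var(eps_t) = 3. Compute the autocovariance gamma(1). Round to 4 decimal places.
\gamma(1) = 0.1048

Multiply the model equation by X_{t-k} and take expectations. With theta_0 = psi_0 = 1 and psi_j the MA(infinity) weights, this gives
  gamma(k) - sum_i phi_i gamma(k-i) = c_k,
  c_k = sigma^2 * sum_{j=k..q} theta_j psi_{j-k}   (c_k = 0 for k > q),
using gamma(-m) = gamma(m).
psi-weights needed (psi_j = theta_j + sum_i phi_i psi_{j-i}):
  psi_1 = theta_1 + phi_1 = 0.1 + (-0.065) = 0.035
Right-hand sides:
  c_0 = sigma^2 (1 + theta_1 psi_1) = 3 * (1 + (0.1)(0.035)) = 3 * 1.0035 = 3.0105
  c_1 = sigma^2 theta_1 = 3 * (0.1) = 0.3
  c_2 = 0
Equations for k = 0 and k = 1 (AR order 1):
  gamma(0) = phi_1 gamma(1) + c_0
  gamma(1) = phi_1 gamma(0) + c_1
Substituting the second into the first: gamma(0) (1 - phi_1^2) = c_0 + phi_1 c_1, so
  gamma(0) = (c_0 + phi_1 c_1) / (1 - phi_1^2) = (3.0105 + (-0.065)(0.3)) / (1 - (-0.065)^2) = 2.991 / 0.995775 = 3.003691.
  gamma(1) = phi_1 gamma(0) + c_1 = (-0.065)(3.003691) + (0.3) = 0.10476.
Therefore gamma(1) = 0.1048 (to 4 decimal places).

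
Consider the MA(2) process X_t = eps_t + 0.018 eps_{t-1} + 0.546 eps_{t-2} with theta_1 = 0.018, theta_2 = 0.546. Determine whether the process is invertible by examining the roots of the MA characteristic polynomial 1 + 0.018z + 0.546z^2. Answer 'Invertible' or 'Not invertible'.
\text{Invertible}

The MA(q) characteristic polynomial is P(z) = 1 + 0.018z + 0.546z^2.
Invertibility requires all roots to lie outside the unit circle, i.e. |z| > 1 for every root.
Set 1 + (0.018) z + (0.546) z^2 = 0, i.e. a z^2 + b z + c = 0 with a = 0.546, b = 0.018, c = 1.
Discriminant D = b^2 - 4ac = (0.018)^2 - 4*(0.546)*1 = 0.000324 - (2.184) = -2.183676.
D < 0, so the roots are the complex-conjugate pair z = (-b +/- i sqrt(-D)) / (2a) = -0.0165 +/- 1.3532i.
For a conjugate pair |z|^2 = z * conj(z) = (product of roots) = c/a = 1/(0.546) = 1.831502, so |z| = sqrt(1.831502) = 1.3533 for both roots.
Moduli of all roots: 1.3533, 1.3533.
All moduli strictly greater than 1? Yes.
Verdict: Invertible.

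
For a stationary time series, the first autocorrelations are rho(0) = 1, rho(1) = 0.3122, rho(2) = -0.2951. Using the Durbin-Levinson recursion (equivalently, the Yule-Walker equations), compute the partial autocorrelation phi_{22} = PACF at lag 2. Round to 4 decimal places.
\phi_{22} = -0.4350

The PACF at lag k is phi_{kk}, the last component of the solution
to the Yule-Walker system G_k phi = r_k where
  (G_k)_{ij} = rho(|i - j|), (r_k)_i = rho(i), i,j = 1..k.
Equivalently, Durbin-Levinson gives phi_{kk} iteratively:
  phi_{11} = rho(1)
  phi_{kk} = [rho(k) - sum_{j=1..k-1} phi_{k-1,j} rho(k-j)]
            / [1 - sum_{j=1..k-1} phi_{k-1,j} rho(j)],
  phi_{k,j} = phi_{k-1,j} - phi_{kk} phi_{k-1,k-j},  j = 1..k-1.
Step k = 1:
  phi_11 = rho(1) = 0.3122.
Step k = 2:
  phi_22 = [rho(2) - phi_11 rho(1)] / [1 - phi_11 rho(1)] = [-0.2951 - (0.3122)(0.3122)] / [1 - (0.3122)(0.3122)]
         = -0.39256884 / 0.90253116 = -0.435.
Therefore phi_{22} = -0.4350.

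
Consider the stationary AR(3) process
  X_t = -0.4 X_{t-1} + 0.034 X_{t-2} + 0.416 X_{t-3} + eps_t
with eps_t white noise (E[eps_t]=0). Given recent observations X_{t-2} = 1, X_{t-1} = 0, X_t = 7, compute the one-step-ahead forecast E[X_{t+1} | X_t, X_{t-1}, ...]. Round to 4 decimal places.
E[X_{t+1} \mid \mathcal F_t] = -2.3840

For an AR(p) model X_t = c + sum_i phi_i X_{t-i} + eps_t, the
one-step-ahead conditional mean is
  E[X_{t+1} | X_t, ...] = c + sum_i phi_i X_{t+1-i}.
Substitute known values:
  E[X_{t+1} | ...] = (-0.4) * (7) + (0.034) * (0) + (0.416) * (1)
                   = -2.3840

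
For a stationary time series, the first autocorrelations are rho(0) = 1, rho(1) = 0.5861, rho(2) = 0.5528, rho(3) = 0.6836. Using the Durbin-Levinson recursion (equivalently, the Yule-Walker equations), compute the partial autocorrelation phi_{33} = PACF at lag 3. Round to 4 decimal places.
\phi_{33} = 0.4681

The PACF at lag k is phi_{kk}, the last component of the solution
to the Yule-Walker system G_k phi = r_k where
  (G_k)_{ij} = rho(|i - j|), (r_k)_i = rho(i), i,j = 1..k.
Equivalently, Durbin-Levinson gives phi_{kk} iteratively:
  phi_{11} = rho(1)
  phi_{kk} = [rho(k) - sum_{j=1..k-1} phi_{k-1,j} rho(k-j)]
            / [1 - sum_{j=1..k-1} phi_{k-1,j} rho(j)],
  phi_{k,j} = phi_{k-1,j} - phi_{kk} phi_{k-1,k-j},  j = 1..k-1.
Step k = 1:
  phi_11 = rho(1) = 0.5861.
Step k = 2:
  phi_22 = [rho(2) - phi_11 rho(1)] / [1 - phi_11 rho(1)] = [0.5528 - (0.5861)(0.5861)] / [1 - (0.5861)(0.5861)]
         = 0.20928679 / 0.65648679 = 0.318798.
  Update: phi_21 = phi_11 - phi_22 phi_11 = 0.5861 - (0.318798)(0.5861) = 0.399252.
Step k = 3:
  phi_33 = [rho(3) - phi_21 rho(2) - phi_22 rho(1)] / [1 - phi_21 rho(1) - phi_22 rho(2)]
    numerator   = 0.6836 - (0.399252)(0.5528) - (0.318798)(0.5861) = 0.27604567
    denominator = 1 - (0.399252)(0.5861) - (0.318798)(0.5528) = 0.58976654
  phi_33 = 0.27604567 / 0.58976654 = 0.4681.
Therefore phi_{33} = 0.4681.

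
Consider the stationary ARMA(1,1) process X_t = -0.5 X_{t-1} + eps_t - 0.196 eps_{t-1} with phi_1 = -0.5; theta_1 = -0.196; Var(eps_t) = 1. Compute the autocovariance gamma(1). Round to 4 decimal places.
\gamma(1) = -1.0189

Multiply the model equation by X_{t-k} and take expectations. With theta_0 = psi_0 = 1 and psi_j the MA(infinity) weights, this gives
  gamma(k) - sum_i phi_i gamma(k-i) = c_k,
  c_k = sigma^2 * sum_{j=k..q} theta_j psi_{j-k}   (c_k = 0 for k > q),
using gamma(-m) = gamma(m).
psi-weights needed (psi_j = theta_j + sum_i phi_i psi_{j-i}):
  psi_1 = theta_1 + phi_1 = -0.196 + (-0.5) = -0.696
Right-hand sides:
  c_0 = sigma^2 (1 + theta_1 psi_1) = 1 * (1 + (-0.196)(-0.696)) = 1 * 1.136416 = 1.136416
  c_1 = sigma^2 theta_1 = 1 * (-0.196) = -0.196
  c_2 = 0
Equations for k = 0 and k = 1 (AR order 1):
  gamma(0) = phi_1 gamma(1) + c_0
  gamma(1) = phi_1 gamma(0) + c_1
Substituting the second into the first: gamma(0) (1 - phi_1^2) = c_0 + phi_1 c_1, so
  gamma(0) = (c_0 + phi_1 c_1) / (1 - phi_1^2) = (1.136416 + (-0.5)(-0.196)) / (1 - (-0.5)^2) = 1.234416 / 0.75 = 1.645888.
  gamma(1) = phi_1 gamma(0) + c_1 = (-0.5)(1.645888) + (-0.196) = -1.018944.
Therefore gamma(1) = -1.0189 (to 4 decimal places).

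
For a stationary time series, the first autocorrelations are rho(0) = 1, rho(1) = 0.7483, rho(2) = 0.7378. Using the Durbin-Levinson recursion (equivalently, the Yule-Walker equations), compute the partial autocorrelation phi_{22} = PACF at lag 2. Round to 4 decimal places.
\phi_{22} = 0.4042

The PACF at lag k is phi_{kk}, the last component of the solution
to the Yule-Walker system G_k phi = r_k where
  (G_k)_{ij} = rho(|i - j|), (r_k)_i = rho(i), i,j = 1..k.
Equivalently, Durbin-Levinson gives phi_{kk} iteratively:
  phi_{11} = rho(1)
  phi_{kk} = [rho(k) - sum_{j=1..k-1} phi_{k-1,j} rho(k-j)]
            / [1 - sum_{j=1..k-1} phi_{k-1,j} rho(j)],
  phi_{k,j} = phi_{k-1,j} - phi_{kk} phi_{k-1,k-j},  j = 1..k-1.
Step k = 1:
  phi_11 = rho(1) = 0.7483.
Step k = 2:
  phi_22 = [rho(2) - phi_11 rho(1)] / [1 - phi_11 rho(1)] = [0.7378 - (0.7483)(0.7483)] / [1 - (0.7483)(0.7483)]
         = 0.17784711 / 0.44004711 = 0.4042.
Therefore phi_{22} = 0.4042.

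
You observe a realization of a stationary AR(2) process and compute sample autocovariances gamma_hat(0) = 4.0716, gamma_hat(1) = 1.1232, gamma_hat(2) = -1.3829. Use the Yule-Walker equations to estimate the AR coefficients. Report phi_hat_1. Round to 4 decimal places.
\hat\phi_{1} = 0.4000

The Yule-Walker equations for an AR(p) process read, in matrix form,
  Gamma_p phi = r_p,   with   (Gamma_p)_{ij} = gamma(|i - j|),
                       (r_p)_i = gamma(i),   i,j = 1..p.
Substitute the sample gammas (Toeplitz matrix and right-hand side of size 2):
  Gamma_p = [[4.0716, 1.1232], [1.1232, 4.0716]]
  r_p     = [1.1232, -1.3829]
Written out:
  4.0716 phi_1 + 1.1232 phi_2 = 1.1232
  1.1232 phi_1 + 4.0716 phi_2 = -1.3829
Solve by Cramer's rule:
  det = gamma(0)^2 - gamma(1)^2 = (4.0716)^2 - (1.1232)^2 = 16.57792656 - 1.26157824 = 15.31634832
  phi_hat_1 = [gamma(1) gamma(0) - gamma(1) gamma(2)] / det = [(1.1232)(4.0716) - (1.1232)(-1.3829)] / 15.31634832 = 6.1264944 / 15.31634832 = 0.4
  phi_hat_2 = [gamma(0) gamma(2) - gamma(1)^2] / det = [(4.0716)(-1.3829) - (1.1232)^2] / 15.31634832 = -6.89219388 / 15.31634832 = -0.45
So phi_hat = [0.4000, -0.4500].
Therefore phi_hat_1 = 0.4000.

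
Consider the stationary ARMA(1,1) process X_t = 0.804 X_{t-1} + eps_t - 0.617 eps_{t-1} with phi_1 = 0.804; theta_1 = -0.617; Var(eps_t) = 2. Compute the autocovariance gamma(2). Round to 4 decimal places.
\gamma(2) = 0.4286

Multiply the model equation by X_{t-k} and take expectations. With theta_0 = psi_0 = 1 and psi_j the MA(infinity) weights, this gives
  gamma(k) - sum_i phi_i gamma(k-i) = c_k,
  c_k = sigma^2 * sum_{j=k..q} theta_j psi_{j-k}   (c_k = 0 for k > q),
using gamma(-m) = gamma(m).
psi-weights needed (psi_j = theta_j + sum_i phi_i psi_{j-i}):
  psi_1 = theta_1 + phi_1 = -0.617 + (0.804) = 0.187
Right-hand sides:
  c_0 = sigma^2 (1 + theta_1 psi_1) = 2 * (1 + (-0.617)(0.187)) = 2 * 0.884621 = 1.769242
  c_1 = sigma^2 theta_1 = 2 * (-0.617) = -1.234
  c_2 = 0
Equations for k = 0 and k = 1 (AR order 1):
  gamma(0) = phi_1 gamma(1) + c_0
  gamma(1) = phi_1 gamma(0) + c_1
Substituting the second into the first: gamma(0) (1 - phi_1^2) = c_0 + phi_1 c_1, so
  gamma(0) = (c_0 + phi_1 c_1) / (1 - phi_1^2) = (1.769242 + (0.804)(-1.234)) / (1 - (0.804)^2) = 0.777106 / 0.353584 = 2.197797.
  gamma(1) = phi_1 gamma(0) + c_1 = (0.804)(2.197797) + (-1.234) = 0.533029.
For k = 2 (> q): gamma(2) = phi_1 gamma(1) = (0.804)(0.533029) = 0.428555.
Therefore gamma(2) = 0.4286 (to 4 decimal places).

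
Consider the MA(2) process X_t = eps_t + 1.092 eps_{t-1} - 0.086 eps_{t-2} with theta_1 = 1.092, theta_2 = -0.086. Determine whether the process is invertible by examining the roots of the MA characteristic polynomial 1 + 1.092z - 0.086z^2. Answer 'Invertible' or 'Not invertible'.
\text{Not invertible}

The MA(q) characteristic polynomial is P(z) = 1 + 1.092z - 0.086z^2.
Invertibility requires all roots to lie outside the unit circle, i.e. |z| > 1 for every root.
Set 1 + (1.092) z + (-0.086) z^2 = 0, i.e. a z^2 + b z + c = 0 with a = -0.086, b = 1.092, c = 1.
Discriminant D = b^2 - 4ac = (1.092)^2 - 4*(-0.086)*1 = 1.192464 - (-0.344) = 1.536464.
D >= 0, so the roots are real: z = (-b +/- sqrt(D)) / (2a) = (-1.092 +/- 1.239542) / (-0.172).
  z_1 = (-1.092 + 1.239542) / (-0.172) = -0.8578,   |z_1| = 0.8578.
  z_2 = (-1.092 - 1.239542) / (-0.172) = 13.5555,   |z_2| = 13.5555.
Moduli of all roots: 0.8578, 13.5555.
All moduli strictly greater than 1? No.
Verdict: Not invertible.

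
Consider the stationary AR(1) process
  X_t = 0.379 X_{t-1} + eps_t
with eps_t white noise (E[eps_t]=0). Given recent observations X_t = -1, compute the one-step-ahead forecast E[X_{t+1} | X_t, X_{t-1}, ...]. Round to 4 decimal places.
E[X_{t+1} \mid \mathcal F_t] = -0.3790

For an AR(p) model X_t = c + sum_i phi_i X_{t-i} + eps_t, the
one-step-ahead conditional mean is
  E[X_{t+1} | X_t, ...] = c + sum_i phi_i X_{t+1-i}.
Substitute known values:
  E[X_{t+1} | ...] = (0.379) * (-1)
                   = -0.3790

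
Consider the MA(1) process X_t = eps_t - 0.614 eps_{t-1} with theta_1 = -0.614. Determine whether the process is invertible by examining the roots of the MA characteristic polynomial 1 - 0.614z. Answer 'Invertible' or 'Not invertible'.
\text{Invertible}

The MA(q) characteristic polynomial is P(z) = 1 - 0.614z.
Invertibility requires all roots to lie outside the unit circle, i.e. |z| > 1 for every root.
This is linear in z: 1 + (-0.614) z = 0  =>  z = -1/(-0.614) = 1.628664,  |z| = 1.628664.
Moduli of all roots: 1.6287.
All moduli strictly greater than 1? Yes.
Verdict: Invertible.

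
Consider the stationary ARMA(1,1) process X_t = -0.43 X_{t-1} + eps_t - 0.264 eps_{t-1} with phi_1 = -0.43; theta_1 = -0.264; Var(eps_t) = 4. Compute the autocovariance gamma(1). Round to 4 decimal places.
\gamma(1) = -3.7923

Multiply the model equation by X_{t-k} and take expectations. With theta_0 = psi_0 = 1 and psi_j the MA(infinity) weights, this gives
  gamma(k) - sum_i phi_i gamma(k-i) = c_k,
  c_k = sigma^2 * sum_{j=k..q} theta_j psi_{j-k}   (c_k = 0 for k > q),
using gamma(-m) = gamma(m).
psi-weights needed (psi_j = theta_j + sum_i phi_i psi_{j-i}):
  psi_1 = theta_1 + phi_1 = -0.264 + (-0.43) = -0.694
Right-hand sides:
  c_0 = sigma^2 (1 + theta_1 psi_1) = 4 * (1 + (-0.264)(-0.694)) = 4 * 1.183216 = 4.732864
  c_1 = sigma^2 theta_1 = 4 * (-0.264) = -1.056
  c_2 = 0
Equations for k = 0 and k = 1 (AR order 1):
  gamma(0) = phi_1 gamma(1) + c_0
  gamma(1) = phi_1 gamma(0) + c_1
Substituting the second into the first: gamma(0) (1 - phi_1^2) = c_0 + phi_1 c_1, so
  gamma(0) = (c_0 + phi_1 c_1) / (1 - phi_1^2) = (4.732864 + (-0.43)(-1.056)) / (1 - (-0.43)^2) = 5.186944 / 0.8151 = 6.363568.
  gamma(1) = phi_1 gamma(0) + c_1 = (-0.43)(6.363568) + (-1.056) = -3.792334.
Therefore gamma(1) = -3.7923 (to 4 decimal places).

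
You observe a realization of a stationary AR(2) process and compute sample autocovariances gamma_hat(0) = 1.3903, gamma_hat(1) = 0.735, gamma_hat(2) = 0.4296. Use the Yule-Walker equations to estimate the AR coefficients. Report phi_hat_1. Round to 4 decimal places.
\hat\phi_{1} = 0.5070

The Yule-Walker equations for an AR(p) process read, in matrix form,
  Gamma_p phi = r_p,   with   (Gamma_p)_{ij} = gamma(|i - j|),
                       (r_p)_i = gamma(i),   i,j = 1..p.
Substitute the sample gammas (Toeplitz matrix and right-hand side of size 2):
  Gamma_p = [[1.3903, 0.735], [0.735, 1.3903]]
  r_p     = [0.735, 0.4296]
Written out:
  1.3903 phi_1 + 0.735 phi_2 = 0.735
  0.735 phi_1 + 1.3903 phi_2 = 0.4296
Solve by Cramer's rule:
  det = gamma(0)^2 - gamma(1)^2 = (1.3903)^2 - (0.735)^2 = 1.93293409 - 0.540225 = 1.39270909
  phi_hat_1 = [gamma(1) gamma(0) - gamma(1) gamma(2)] / det = [(0.735)(1.3903) - (0.735)(0.4296)] / 1.39270909 = 0.7061145 / 1.39270909 = 0.507
  phi_hat_2 = [gamma(0) gamma(2) - gamma(1)^2] / det = [(1.3903)(0.4296) - (0.735)^2] / 1.39270909 = 0.05704788 / 1.39270909 = 0.041
So phi_hat = [0.5070, 0.0410].
Therefore phi_hat_1 = 0.5070.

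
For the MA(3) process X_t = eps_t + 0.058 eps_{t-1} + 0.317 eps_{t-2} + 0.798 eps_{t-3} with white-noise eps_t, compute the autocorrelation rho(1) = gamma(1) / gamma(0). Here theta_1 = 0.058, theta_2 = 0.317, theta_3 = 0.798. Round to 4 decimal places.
\rho(1) = 0.1892

For an MA(q) process with theta_0 = 1, the autocovariance is
  gamma(k) = sigma^2 * sum_{i=0..q-k} theta_i * theta_{i+k},
and rho(k) = gamma(k) / gamma(0). Sigma^2 cancels.
  numerator   = (1)*(0.058) + (0.058)*(0.317) + (0.317)*(0.798) = 0.329352.
  denominator = (1)^2 + (0.058)^2 + (0.317)^2 + (0.798)^2 = 1.740657.
  rho(1) = 0.329352 / 1.740657 = 0.1892.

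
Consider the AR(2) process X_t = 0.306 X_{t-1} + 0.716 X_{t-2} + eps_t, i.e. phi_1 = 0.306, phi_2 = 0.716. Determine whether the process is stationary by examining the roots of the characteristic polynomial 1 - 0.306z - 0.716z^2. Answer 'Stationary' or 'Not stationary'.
\text{Not stationary}

The AR(p) characteristic polynomial is P(z) = 1 - 0.306z - 0.716z^2.
Stationarity requires all roots to lie outside the unit circle, i.e. |z| > 1 for every root.
Set 1 + (-0.306) z + (-0.716) z^2 = 0, i.e. a z^2 + b z + c = 0 with a = -0.716, b = -0.306, c = 1.
Discriminant D = b^2 - 4ac = (-0.306)^2 - 4*(-0.716)*1 = 0.093636 - (-2.864) = 2.957636.
D >= 0, so the roots are real: z = (-b +/- sqrt(D)) / (2a) = (0.306 +/- 1.719778) / (-1.432).
  z_1 = (0.306 + 1.719778) / (-1.432) = -1.4146,   |z_1| = 1.4146.
  z_2 = (0.306 - 1.719778) / (-1.432) = 0.9873,   |z_2| = 0.9873.
Moduli of all roots: 1.4146, 0.9873.
All moduli strictly greater than 1? No.
Verdict: Not stationary.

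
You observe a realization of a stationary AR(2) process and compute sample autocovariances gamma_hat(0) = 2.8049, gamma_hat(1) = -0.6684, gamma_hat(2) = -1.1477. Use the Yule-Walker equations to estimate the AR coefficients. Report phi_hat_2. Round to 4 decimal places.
\hat\phi_{2} = -0.4940

The Yule-Walker equations for an AR(p) process read, in matrix form,
  Gamma_p phi = r_p,   with   (Gamma_p)_{ij} = gamma(|i - j|),
                       (r_p)_i = gamma(i),   i,j = 1..p.
Substitute the sample gammas (Toeplitz matrix and right-hand side of size 2):
  Gamma_p = [[2.8049, -0.6684], [-0.6684, 2.8049]]
  r_p     = [-0.6684, -1.1477]
Written out:
  2.8049 phi_1 - 0.6684 phi_2 = -0.6684
  -0.6684 phi_1 + 2.8049 phi_2 = -1.1477
Solve by Cramer's rule:
  det = gamma(0)^2 - gamma(1)^2 = (2.8049)^2 - (-0.6684)^2 = 7.86746401 - 0.44675856 = 7.42070545
  phi_hat_1 = [gamma(1) gamma(0) - gamma(1) gamma(2)] / det = [(-0.6684)(2.8049) - (-0.6684)(-1.1477)] / 7.42070545 = -2.64191784 / 7.42070545 = -0.356
  phi_hat_2 = [gamma(0) gamma(2) - gamma(1)^2] / det = [(2.8049)(-1.1477) - (-0.6684)^2] / 7.42070545 = -3.66594229 / 7.42070545 = -0.494
So phi_hat = [-0.3560, -0.4940].
Therefore phi_hat_2 = -0.4940.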